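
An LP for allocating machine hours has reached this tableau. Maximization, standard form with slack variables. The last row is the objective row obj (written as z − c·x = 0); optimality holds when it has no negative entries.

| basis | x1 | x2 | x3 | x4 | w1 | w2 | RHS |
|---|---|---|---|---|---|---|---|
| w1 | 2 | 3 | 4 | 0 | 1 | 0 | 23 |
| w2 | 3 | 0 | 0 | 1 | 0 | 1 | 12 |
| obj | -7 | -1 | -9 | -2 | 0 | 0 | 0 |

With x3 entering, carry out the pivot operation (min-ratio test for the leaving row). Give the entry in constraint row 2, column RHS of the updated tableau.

12

Ratio test on column x3 — row 1: 23/4 = 23/4; row 2: entry 0 ≤ 0. Minimum is 23/4 at row 1 (w1 leaves); pivot element 4.
Divide row 1 by 4; eliminate column x3 from the other rows.
Row 2 update in column RHS: 12 − 0·(23/4) = 12.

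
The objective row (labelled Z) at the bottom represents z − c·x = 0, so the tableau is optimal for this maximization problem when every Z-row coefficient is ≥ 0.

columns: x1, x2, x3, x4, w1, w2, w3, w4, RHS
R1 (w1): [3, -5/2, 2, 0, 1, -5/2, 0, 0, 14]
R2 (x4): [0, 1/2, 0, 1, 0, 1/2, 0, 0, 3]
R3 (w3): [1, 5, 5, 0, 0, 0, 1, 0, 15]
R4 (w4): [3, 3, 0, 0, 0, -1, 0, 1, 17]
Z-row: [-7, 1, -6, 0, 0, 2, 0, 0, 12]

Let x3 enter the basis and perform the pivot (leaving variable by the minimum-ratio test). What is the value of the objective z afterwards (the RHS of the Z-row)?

Ratio test on column x3 — row 1: 14/2 = 7; row 2: entry 0 ≤ 0; row 3: 15/5 = 3; row 4: entry 0 ≤ 0. Minimum is 3 at row 3 (w3 leaves); pivot element 5.
Pivot on row 3; the Z-row RHS becomes 12 − (-6)·3 = 30.

30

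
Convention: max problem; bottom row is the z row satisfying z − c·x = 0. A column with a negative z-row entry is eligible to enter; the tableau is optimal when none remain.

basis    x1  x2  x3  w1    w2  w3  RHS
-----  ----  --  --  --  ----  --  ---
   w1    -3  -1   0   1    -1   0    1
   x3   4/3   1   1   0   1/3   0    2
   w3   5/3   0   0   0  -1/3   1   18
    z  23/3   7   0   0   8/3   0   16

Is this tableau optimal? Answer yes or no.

Every z-row coefficient is ≥ 0, so the tableau is optimal.

yes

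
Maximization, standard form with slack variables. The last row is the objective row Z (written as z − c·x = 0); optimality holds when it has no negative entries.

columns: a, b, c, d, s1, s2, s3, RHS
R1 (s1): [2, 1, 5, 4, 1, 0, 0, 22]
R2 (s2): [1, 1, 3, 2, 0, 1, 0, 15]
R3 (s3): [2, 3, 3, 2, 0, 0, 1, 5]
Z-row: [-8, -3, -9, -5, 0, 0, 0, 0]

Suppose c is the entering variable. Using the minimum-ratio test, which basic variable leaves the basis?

Column c entries and ratios — s1: 22/5 = 22/5; s2: 15/3 = 5; s3: 5/3 = 5/3.
Smallest ratio is 5/3 in the row of s3, so s3 leaves.

s3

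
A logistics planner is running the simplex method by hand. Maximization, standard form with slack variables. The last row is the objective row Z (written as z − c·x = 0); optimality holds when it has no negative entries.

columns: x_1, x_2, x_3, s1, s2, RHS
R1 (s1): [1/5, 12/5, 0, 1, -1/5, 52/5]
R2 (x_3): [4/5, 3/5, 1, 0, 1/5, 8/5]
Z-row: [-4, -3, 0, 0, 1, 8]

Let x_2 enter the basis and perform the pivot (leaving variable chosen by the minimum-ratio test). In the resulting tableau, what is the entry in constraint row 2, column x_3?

Ratio test on column x_2 — row 1: (52/5)/(12/5) = 13/3; row 2: (8/5)/(3/5) = 8/3. Minimum is 8/3 at row 2 (x_3 leaves); pivot element 3/5.
Divide row 2 by 3/5; eliminate column x_2 from the other rows.
In the new row 2, the x_3 entry is the old entry divided by the pivot: 1/(3/5) = 5/3.

5/3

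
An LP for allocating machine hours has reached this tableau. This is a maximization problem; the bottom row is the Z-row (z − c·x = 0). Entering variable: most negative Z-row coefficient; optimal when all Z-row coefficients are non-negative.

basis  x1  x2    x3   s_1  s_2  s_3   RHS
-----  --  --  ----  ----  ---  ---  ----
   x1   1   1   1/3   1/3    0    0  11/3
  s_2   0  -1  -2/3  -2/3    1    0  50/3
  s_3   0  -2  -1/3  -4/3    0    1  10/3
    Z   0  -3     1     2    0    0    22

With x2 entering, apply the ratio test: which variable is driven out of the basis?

Column x2 entries and ratios — x1: (11/3)/1 = 11/3; s_2: -1 ≤ 0, skip; s_3: -2 ≤ 0, skip.
Smallest ratio is 11/3 in the row of x1, so x1 leaves.

x1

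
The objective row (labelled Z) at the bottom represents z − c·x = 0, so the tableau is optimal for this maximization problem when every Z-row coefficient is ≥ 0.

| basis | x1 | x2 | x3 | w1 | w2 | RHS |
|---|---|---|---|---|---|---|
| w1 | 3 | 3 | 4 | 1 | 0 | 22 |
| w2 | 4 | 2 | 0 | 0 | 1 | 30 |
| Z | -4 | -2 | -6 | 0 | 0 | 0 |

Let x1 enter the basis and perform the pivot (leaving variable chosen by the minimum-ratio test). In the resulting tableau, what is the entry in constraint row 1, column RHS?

Ratio test on column x1 — row 1: 22/3 = 22/3; row 2: 30/4 = 15/2. Minimum is 22/3 at row 1 (w1 leaves); pivot element 3.
Divide row 1 by 3; eliminate column x1 from the other rows.
In the new row 1, the RHS entry is the old entry divided by the pivot: 22/3 = 22/3.

22/3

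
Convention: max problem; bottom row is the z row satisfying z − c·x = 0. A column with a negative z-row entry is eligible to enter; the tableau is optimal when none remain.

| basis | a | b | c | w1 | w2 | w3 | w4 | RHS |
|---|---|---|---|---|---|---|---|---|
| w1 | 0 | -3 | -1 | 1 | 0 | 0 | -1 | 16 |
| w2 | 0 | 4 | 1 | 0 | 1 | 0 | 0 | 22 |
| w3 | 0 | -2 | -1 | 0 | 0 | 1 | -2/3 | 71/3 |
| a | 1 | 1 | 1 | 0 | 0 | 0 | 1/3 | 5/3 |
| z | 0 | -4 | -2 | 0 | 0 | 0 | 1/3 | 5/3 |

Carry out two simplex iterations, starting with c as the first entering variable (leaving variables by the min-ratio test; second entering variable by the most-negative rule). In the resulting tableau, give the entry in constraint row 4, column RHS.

5/3

Ratio test on column c — row 1: entry -1 ≤ 0; row 2: 22/1 = 22; row 3: entry -1 ≤ 0; row 4: (5/3)/1 = 5/3. Minimum is 5/3 at row 4 (a leaves); pivot element 1.
Divide row 4 by 1; eliminate column c from the other rows.
Second iteration: most negative z-row entry is -2 in column b, so b enters.
Ratio test on column b — row 1: entry -2 ≤ 0; row 2: (61/3)/3 = 61/9; row 3: entry -1 ≤ 0; row 4: (5/3)/1 = 5/3. Minimum is 5/3 at row 4 (c leaves); pivot element 1.
Divide row 4 by 1; eliminate column b from the other rows.
After both pivots, the entry at constraint row 4, column RHS is 5/3.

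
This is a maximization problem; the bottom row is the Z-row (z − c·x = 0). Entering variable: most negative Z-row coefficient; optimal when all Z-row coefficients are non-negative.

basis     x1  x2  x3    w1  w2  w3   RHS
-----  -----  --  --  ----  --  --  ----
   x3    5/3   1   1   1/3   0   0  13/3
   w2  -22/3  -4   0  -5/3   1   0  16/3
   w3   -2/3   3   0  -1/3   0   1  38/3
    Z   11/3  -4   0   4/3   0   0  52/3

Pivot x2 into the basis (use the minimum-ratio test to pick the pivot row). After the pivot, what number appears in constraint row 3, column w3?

Ratio test on column x2 — row 1: (13/3)/1 = 13/3; row 2: entry -4 ≤ 0; row 3: (38/3)/3 = 38/9. Minimum is 38/9 at row 3 (w3 leaves); pivot element 3.
Divide row 3 by 3; eliminate column x2 from the other rows.
In the new row 3, the w3 entry is the old entry divided by the pivot: 1/3 = 1/3.

1/3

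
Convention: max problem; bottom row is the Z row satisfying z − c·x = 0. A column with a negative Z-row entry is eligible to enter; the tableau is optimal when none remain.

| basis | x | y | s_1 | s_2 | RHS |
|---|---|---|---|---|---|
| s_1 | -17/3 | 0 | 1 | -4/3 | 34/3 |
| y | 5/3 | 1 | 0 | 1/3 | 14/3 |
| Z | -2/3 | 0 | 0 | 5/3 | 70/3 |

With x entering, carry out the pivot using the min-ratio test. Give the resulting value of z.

126/5

Ratio test on column x — row 1: entry -17/3 ≤ 0; row 2: (14/3)/(5/3) = 14/5. Minimum is 14/5 at row 2 (y leaves); pivot element 5/3.
Pivot on row 2; the Z-row RHS becomes 70/3 − (-2/3)·(14/5) = 126/5.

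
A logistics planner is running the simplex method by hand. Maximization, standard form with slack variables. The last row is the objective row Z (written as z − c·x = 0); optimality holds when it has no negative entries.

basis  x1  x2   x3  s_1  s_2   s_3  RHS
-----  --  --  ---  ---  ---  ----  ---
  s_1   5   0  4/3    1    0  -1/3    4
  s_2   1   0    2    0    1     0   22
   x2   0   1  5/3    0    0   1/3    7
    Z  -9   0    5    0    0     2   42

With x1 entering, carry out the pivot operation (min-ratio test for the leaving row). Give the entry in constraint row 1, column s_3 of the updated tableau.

Ratio test on column x1 — row 1: 4/5 = 4/5; row 2: 22/1 = 22; row 3: entry 0 ≤ 0. Minimum is 4/5 at row 1 (s_1 leaves); pivot element 5.
Divide row 1 by 5; eliminate column x1 from the other rows.
In the new row 1, the s_3 entry is the old entry divided by the pivot: (-1/3)/5 = -1/15.

-1/15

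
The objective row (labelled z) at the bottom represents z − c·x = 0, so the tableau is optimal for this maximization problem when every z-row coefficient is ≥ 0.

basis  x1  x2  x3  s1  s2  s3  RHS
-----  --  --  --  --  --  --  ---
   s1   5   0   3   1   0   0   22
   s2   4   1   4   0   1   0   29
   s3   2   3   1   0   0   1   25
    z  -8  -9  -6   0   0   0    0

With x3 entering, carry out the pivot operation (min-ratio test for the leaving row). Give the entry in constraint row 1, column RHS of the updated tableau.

Ratio test on column x3 — row 1: 22/3 = 22/3; row 2: 29/4 = 29/4; row 3: 25/1 = 25. Minimum is 29/4 at row 2 (s2 leaves); pivot element 4.
Divide row 2 by 4; eliminate column x3 from the other rows.
Row 1 update in column RHS: 22 − 3·(29/4) = 1/4.

1/4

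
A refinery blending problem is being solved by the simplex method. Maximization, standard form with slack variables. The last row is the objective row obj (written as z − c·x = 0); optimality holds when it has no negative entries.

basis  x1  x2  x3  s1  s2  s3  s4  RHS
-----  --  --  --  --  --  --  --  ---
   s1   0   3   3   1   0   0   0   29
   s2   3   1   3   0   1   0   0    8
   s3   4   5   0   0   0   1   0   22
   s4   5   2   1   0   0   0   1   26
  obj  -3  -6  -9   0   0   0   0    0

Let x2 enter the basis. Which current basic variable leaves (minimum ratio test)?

s3

Column x2 entries and ratios — s1: 29/3 = 29/3; s2: 8/1 = 8; s3: 22/5 = 22/5; s4: 26/2 = 13.
Smallest ratio is 22/5 in the row of s3, so s3 leaves.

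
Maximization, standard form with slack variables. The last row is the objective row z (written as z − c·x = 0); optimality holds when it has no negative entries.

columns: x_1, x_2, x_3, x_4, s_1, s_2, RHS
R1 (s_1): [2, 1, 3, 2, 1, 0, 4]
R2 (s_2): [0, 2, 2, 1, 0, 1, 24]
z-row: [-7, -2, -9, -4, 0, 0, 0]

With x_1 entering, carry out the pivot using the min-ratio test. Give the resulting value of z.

Ratio test on column x_1 — row 1: 4/2 = 2; row 2: entry 0 ≤ 0. Minimum is 2 at row 1 (s_1 leaves); pivot element 2.
Pivot on row 1; the z-row RHS becomes 0 − (-7)·2 = 14.

14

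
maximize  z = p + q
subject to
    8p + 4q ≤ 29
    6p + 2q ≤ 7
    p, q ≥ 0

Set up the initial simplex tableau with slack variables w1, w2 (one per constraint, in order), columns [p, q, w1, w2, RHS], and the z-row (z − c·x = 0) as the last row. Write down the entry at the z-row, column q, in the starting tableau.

-1

The z-row carries the negated objective coefficients: the q entry is -1.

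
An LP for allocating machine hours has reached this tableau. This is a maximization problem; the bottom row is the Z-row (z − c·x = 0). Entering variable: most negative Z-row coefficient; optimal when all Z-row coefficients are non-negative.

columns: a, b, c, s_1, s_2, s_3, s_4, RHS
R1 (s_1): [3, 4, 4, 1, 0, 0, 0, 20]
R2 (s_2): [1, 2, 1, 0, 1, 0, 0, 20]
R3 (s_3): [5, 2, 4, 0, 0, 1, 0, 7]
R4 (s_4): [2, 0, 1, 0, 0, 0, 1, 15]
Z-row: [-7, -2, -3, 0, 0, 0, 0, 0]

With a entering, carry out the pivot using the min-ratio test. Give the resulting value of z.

49/5

Ratio test on column a — row 1: 20/3 = 20/3; row 2: 20/1 = 20; row 3: 7/5 = 7/5; row 4: 15/2 = 15/2. Minimum is 7/5 at row 3 (s_3 leaves); pivot element 5.
Pivot on row 3; the Z-row RHS becomes 0 − (-7)·(7/5) = 49/5.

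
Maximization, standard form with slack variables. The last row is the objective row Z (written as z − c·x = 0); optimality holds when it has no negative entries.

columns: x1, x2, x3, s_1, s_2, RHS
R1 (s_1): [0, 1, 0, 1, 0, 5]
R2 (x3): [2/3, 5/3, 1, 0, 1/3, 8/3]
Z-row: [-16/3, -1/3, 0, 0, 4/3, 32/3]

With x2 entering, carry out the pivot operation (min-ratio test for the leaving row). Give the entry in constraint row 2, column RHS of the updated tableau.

Ratio test on column x2 — row 1: 5/1 = 5; row 2: (8/3)/(5/3) = 8/5. Minimum is 8/5 at row 2 (x3 leaves); pivot element 5/3.
Divide row 2 by 5/3; eliminate column x2 from the other rows.
In the new row 2, the RHS entry is the old entry divided by the pivot: (8/3)/(5/3) = 8/5.

8/5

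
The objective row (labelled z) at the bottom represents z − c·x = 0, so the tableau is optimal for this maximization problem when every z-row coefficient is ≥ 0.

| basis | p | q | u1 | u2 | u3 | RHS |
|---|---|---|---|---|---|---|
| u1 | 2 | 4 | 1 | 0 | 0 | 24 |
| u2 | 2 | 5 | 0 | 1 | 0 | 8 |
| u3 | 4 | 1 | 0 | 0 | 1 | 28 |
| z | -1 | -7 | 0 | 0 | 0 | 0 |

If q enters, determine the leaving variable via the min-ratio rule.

Column q entries and ratios — u1: 24/4 = 6; u2: 8/5 = 8/5; u3: 28/1 = 28.
Smallest ratio is 8/5 in the row of u2, so u2 leaves.

u2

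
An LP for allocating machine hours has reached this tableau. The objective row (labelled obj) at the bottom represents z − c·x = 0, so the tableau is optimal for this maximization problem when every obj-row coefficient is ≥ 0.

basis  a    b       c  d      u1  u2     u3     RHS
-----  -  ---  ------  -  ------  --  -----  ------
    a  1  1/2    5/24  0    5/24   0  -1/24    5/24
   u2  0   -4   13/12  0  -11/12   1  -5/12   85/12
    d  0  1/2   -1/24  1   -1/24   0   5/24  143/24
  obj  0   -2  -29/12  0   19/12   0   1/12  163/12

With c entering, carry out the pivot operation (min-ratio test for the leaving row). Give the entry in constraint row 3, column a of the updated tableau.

1/5

Ratio test on column c — row 1: (5/24)/(5/24) = 1; row 2: (85/12)/(13/12) = 85/13; row 3: entry -1/24 ≤ 0. Minimum is 1 at row 1 (a leaves); pivot element 5/24.
Divide row 1 by 5/24; eliminate column c from the other rows.
Row 3 update in column a: 0 − (-1/24)·(24/5) = 1/5.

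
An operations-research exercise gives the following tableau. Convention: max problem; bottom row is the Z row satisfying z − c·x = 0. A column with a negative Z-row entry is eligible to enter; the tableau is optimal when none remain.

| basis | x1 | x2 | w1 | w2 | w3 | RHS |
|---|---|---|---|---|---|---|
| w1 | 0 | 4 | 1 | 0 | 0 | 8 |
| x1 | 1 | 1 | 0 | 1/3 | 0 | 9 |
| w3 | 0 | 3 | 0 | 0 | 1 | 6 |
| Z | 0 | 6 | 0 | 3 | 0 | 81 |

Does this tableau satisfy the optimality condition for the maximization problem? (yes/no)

yes

Every Z-row coefficient is ≥ 0, so the tableau is optimal.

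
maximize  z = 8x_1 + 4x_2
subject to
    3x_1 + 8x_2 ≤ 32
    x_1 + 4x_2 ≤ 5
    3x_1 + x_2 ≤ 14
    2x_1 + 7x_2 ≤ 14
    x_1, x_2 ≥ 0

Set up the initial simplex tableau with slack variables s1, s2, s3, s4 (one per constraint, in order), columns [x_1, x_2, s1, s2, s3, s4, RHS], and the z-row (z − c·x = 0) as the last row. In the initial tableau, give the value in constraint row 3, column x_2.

Constraint 3 has coefficient 1 on x_2.

1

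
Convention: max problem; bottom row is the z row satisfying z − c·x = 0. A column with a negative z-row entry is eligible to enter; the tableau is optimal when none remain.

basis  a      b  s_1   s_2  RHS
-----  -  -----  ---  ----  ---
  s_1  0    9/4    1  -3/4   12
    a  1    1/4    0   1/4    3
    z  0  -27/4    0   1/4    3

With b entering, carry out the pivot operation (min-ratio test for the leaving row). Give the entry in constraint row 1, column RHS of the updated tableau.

16/3

Ratio test on column b — row 1: 12/(9/4) = 16/3; row 2: 3/(1/4) = 12. Minimum is 16/3 at row 1 (s_1 leaves); pivot element 9/4.
Divide row 1 by 9/4; eliminate column b from the other rows.
In the new row 1, the RHS entry is the old entry divided by the pivot: 12/(9/4) = 16/3.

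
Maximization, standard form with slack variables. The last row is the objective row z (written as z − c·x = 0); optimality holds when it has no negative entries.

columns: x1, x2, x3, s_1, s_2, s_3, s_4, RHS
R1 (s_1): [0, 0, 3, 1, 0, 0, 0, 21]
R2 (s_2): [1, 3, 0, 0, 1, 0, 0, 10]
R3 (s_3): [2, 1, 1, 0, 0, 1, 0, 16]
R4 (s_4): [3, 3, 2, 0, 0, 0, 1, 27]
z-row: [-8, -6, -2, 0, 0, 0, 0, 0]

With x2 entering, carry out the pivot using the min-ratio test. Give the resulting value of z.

Ratio test on column x2 — row 1: entry 0 ≤ 0; row 2: 10/3 = 10/3; row 3: 16/1 = 16; row 4: 27/3 = 9. Minimum is 10/3 at row 2 (s_2 leaves); pivot element 3.
Pivot on row 2; the z-row RHS becomes 0 − (-6)·(10/3) = 20.

20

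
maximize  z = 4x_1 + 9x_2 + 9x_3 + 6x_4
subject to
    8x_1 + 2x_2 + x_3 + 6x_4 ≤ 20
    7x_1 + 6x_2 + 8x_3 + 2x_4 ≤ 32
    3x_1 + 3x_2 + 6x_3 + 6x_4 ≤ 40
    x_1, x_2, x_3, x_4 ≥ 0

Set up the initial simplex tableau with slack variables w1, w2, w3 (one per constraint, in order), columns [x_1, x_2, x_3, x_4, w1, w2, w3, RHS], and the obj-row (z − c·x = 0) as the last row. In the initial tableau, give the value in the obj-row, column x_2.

-9

The obj-row carries the negated objective coefficients: the x_2 entry is -9.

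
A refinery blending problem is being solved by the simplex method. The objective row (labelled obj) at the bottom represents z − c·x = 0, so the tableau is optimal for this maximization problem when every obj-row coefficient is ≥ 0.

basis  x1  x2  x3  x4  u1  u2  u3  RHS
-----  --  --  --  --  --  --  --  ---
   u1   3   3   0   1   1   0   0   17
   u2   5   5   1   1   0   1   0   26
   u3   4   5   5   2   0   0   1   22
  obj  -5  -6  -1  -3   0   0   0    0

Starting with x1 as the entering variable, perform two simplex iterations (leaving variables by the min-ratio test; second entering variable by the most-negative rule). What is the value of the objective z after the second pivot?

Ratio test on column x1 — row 1: 17/3 = 17/3; row 2: 26/5 = 26/5; row 3: 22/4 = 11/2. Minimum is 26/5 at row 2 (u2 leaves); pivot element 5.
Pivot on row 2; the obj-row RHS becomes 0 − (-5)·(26/5) = 26.
Next entering variable (most negative obj-row entry -2): x4.
Ratio test on column x4 — row 1: (7/5)/(2/5) = 7/2; row 2: (26/5)/(1/5) = 26; row 3: (6/5)/(6/5) = 1. Minimum is 1 at row 3 (u3 leaves); pivot element 6/5.
After the second pivot the obj-row RHS is 26 − (-2)·1 = 28.

28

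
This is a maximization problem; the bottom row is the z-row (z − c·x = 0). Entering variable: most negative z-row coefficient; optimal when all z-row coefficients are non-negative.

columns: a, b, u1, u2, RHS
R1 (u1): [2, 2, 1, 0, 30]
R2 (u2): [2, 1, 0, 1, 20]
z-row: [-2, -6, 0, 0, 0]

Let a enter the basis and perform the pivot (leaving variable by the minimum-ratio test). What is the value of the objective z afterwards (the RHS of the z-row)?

Ratio test on column a — row 1: 30/2 = 15; row 2: 20/2 = 10. Minimum is 10 at row 2 (u2 leaves); pivot element 2.
Pivot on row 2; the z-row RHS becomes 0 − (-2)·10 = 20.

20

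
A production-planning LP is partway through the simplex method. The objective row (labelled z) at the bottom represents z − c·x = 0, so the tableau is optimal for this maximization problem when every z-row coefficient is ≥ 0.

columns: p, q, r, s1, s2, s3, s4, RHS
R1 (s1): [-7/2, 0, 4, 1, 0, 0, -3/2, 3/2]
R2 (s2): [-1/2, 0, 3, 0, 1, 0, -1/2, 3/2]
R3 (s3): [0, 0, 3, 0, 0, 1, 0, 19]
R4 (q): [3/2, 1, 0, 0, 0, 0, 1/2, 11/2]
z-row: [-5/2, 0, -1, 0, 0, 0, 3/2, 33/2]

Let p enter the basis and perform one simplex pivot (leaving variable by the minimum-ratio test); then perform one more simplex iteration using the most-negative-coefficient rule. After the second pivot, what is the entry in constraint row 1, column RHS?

Ratio test on column p — row 1: entry -7/2 ≤ 0; row 2: entry -1/2 ≤ 0; row 3: entry 0 ≤ 0; row 4: (11/2)/(3/2) = 11/3. Minimum is 11/3 at row 4 (q leaves); pivot element 3/2.
Divide row 4 by 3/2; eliminate column p from the other rows.
Second iteration: most negative z-row entry is -1 in column r, so r enters.
Ratio test on column r — row 1: (43/3)/4 = 43/12; row 2: (10/3)/3 = 10/9; row 3: 19/3 = 19/3; row 4: entry 0 ≤ 0. Minimum is 10/9 at row 2 (s2 leaves); pivot element 3.
Divide row 2 by 3; eliminate column r from the other rows.
After both pivots, the entry at constraint row 1, column RHS is 89/9.

89/9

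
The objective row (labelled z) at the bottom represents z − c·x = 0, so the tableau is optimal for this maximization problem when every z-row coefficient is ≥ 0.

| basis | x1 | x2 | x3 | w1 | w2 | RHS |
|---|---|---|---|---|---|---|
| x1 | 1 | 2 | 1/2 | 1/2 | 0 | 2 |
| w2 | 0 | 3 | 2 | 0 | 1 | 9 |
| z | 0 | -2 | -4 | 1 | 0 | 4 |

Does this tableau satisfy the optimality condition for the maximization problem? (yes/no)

no

The z-row has a negative entry -4 in column x3, so it is not optimal.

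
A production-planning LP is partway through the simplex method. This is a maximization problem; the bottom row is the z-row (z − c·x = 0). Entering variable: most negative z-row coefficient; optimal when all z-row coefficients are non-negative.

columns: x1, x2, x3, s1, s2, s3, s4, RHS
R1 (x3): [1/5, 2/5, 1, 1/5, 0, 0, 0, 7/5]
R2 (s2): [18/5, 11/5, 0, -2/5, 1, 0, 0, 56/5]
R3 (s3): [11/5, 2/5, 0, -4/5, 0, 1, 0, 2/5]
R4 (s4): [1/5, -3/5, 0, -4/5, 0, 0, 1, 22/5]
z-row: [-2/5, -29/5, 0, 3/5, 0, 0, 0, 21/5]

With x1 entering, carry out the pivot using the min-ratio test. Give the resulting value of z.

Ratio test on column x1 — row 1: (7/5)/(1/5) = 7; row 2: (56/5)/(18/5) = 28/9; row 3: (2/5)/(11/5) = 2/11; row 4: (22/5)/(1/5) = 22. Minimum is 2/11 at row 3 (s3 leaves); pivot element 11/5.
Pivot on row 3; the z-row RHS becomes 21/5 − (-2/5)·(2/11) = 47/11.

47/11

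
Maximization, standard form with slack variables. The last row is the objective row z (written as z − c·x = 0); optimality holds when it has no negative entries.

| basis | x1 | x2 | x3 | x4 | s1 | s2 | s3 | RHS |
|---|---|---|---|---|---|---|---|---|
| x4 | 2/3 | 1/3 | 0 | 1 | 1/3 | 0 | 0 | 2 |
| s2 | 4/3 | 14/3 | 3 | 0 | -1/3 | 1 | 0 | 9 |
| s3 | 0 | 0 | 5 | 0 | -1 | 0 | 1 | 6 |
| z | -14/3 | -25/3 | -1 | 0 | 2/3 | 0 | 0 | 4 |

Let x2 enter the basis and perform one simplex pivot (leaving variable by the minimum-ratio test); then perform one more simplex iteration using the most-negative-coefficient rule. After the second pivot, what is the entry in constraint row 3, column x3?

Ratio test on column x2 — row 1: 2/(1/3) = 6; row 2: 9/(14/3) = 27/14; row 3: entry 0 ≤ 0. Minimum is 27/14 at row 2 (s2 leaves); pivot element 14/3.
Divide row 2 by 14/3; eliminate column x2 from the other rows.
Second iteration: most negative z-row entry is -16/7 in column x1, so x1 enters.
Ratio test on column x1 — row 1: (19/14)/(4/7) = 19/8; row 2: (27/14)/(2/7) = 27/4; row 3: entry 0 ≤ 0. Minimum is 19/8 at row 1 (x4 leaves); pivot element 4/7.
Divide row 1 by 4/7; eliminate column x1 from the other rows.
After both pivots, the entry at constraint row 3, column x3 is 5.

5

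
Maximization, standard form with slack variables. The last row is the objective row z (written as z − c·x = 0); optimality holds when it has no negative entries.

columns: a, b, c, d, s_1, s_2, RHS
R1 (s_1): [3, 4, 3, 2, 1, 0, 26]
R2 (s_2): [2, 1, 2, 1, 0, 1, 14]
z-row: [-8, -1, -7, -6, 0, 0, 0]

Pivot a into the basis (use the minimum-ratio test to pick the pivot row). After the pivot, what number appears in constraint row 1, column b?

Ratio test on column a — row 1: 26/3 = 26/3; row 2: 14/2 = 7. Minimum is 7 at row 2 (s_2 leaves); pivot element 2.
Divide row 2 by 2; eliminate column a from the other rows.
Row 1 update in column b: 4 − 3·(1/2) = 5/2.

5/2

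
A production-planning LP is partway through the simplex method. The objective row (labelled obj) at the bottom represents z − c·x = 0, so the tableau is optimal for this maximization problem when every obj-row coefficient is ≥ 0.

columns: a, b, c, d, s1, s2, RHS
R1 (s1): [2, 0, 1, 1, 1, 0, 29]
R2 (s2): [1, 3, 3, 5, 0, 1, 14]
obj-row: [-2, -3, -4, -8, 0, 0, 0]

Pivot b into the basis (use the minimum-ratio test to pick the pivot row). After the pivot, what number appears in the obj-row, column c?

-1

Ratio test on column b — row 1: entry 0 ≤ 0; row 2: 14/3 = 14/3. Minimum is 14/3 at row 2 (s2 leaves); pivot element 3.
Divide row 2 by 3; eliminate column b from the other rows.
obj-row update in column c: -4 − (-3)·1 = -1.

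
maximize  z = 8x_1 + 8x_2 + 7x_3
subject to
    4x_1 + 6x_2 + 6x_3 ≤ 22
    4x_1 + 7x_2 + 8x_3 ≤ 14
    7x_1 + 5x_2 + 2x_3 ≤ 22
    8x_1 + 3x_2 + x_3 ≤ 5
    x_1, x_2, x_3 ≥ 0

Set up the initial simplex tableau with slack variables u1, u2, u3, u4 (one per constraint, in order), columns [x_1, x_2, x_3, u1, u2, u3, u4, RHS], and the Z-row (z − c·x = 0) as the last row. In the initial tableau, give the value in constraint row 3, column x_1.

7

Constraint 3 has coefficient 7 on x_1.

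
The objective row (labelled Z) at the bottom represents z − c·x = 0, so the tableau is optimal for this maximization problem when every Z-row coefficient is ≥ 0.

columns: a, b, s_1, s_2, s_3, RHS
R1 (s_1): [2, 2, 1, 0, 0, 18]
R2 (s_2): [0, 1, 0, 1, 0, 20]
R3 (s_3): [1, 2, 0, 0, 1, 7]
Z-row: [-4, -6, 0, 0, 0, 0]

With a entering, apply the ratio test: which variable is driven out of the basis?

s_3

Column a entries and ratios — s_1: 18/2 = 9; s_2: 0 ≤ 0, skip; s_3: 7/1 = 7.
Smallest ratio is 7 in the row of s_3, so s_3 leaves.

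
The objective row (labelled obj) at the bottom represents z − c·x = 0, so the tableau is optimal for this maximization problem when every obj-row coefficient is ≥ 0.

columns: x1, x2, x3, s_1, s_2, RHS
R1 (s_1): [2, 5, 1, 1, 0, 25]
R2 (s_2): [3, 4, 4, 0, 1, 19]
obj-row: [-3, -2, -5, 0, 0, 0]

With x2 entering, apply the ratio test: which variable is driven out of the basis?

Column x2 entries and ratios — s_1: 25/5 = 5; s_2: 19/4 = 19/4.
Smallest ratio is 19/4 in the row of s_2, so s_2 leaves.

s_2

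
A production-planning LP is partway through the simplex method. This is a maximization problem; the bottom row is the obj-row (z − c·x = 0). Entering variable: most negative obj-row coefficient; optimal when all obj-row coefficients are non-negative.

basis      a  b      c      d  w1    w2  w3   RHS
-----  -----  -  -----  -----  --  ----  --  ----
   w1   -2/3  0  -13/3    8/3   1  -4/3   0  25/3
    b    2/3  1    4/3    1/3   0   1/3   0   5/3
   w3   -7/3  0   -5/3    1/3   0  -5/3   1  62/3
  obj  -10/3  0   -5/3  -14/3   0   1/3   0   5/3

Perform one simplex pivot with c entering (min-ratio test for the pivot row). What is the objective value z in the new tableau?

15/4

Ratio test on column c — row 1: entry -13/3 ≤ 0; row 2: (5/3)/(4/3) = 5/4; row 3: entry -5/3 ≤ 0. Minimum is 5/4 at row 2 (b leaves); pivot element 4/3.
Pivot on row 2; the obj-row RHS becomes 5/3 − (-5/3)·(5/4) = 15/4.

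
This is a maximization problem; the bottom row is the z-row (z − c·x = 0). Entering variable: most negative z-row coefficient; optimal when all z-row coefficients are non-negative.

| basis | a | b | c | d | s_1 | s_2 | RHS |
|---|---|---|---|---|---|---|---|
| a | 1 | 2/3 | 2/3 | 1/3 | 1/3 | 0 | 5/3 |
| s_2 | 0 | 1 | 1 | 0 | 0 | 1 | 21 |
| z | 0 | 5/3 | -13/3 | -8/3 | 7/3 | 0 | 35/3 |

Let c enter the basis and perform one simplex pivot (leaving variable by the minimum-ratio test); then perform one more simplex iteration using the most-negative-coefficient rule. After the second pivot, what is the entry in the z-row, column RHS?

Ratio test on column c — row 1: (5/3)/(2/3) = 5/2; row 2: 21/1 = 21. Minimum is 5/2 at row 1 (a leaves); pivot element 2/3.
Divide row 1 by 2/3; eliminate column c from the other rows.
Second iteration: most negative z-row entry is -1/2 in column d, so d enters.
Ratio test on column d — row 1: (5/2)/(1/2) = 5; row 2: entry -1/2 ≤ 0. Minimum is 5 at row 1 (c leaves); pivot element 1/2.
Divide row 1 by 1/2; eliminate column d from the other rows.
After both pivots, the entry at the z-row, column RHS is 25.

25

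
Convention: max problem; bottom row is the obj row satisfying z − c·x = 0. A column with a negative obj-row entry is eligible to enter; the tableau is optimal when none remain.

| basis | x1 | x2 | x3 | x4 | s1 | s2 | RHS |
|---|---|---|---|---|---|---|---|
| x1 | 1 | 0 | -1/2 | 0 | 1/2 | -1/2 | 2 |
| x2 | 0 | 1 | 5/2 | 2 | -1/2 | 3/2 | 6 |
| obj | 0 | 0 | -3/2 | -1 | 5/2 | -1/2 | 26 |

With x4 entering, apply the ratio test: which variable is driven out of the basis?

x2

Column x4 entries and ratios — x1: 0 ≤ 0, skip; x2: 6/2 = 3.
Smallest ratio is 3 in the row of x2, so x2 leaves.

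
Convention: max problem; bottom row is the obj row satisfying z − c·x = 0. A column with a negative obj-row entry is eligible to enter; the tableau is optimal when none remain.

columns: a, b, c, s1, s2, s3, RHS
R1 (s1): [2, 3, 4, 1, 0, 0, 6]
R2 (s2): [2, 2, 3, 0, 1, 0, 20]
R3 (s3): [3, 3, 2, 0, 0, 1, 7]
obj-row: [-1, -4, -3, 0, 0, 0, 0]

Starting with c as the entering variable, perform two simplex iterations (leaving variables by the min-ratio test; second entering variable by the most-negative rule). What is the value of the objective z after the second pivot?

Ratio test on column c — row 1: 6/4 = 3/2; row 2: 20/3 = 20/3; row 3: 7/2 = 7/2. Minimum is 3/2 at row 1 (s1 leaves); pivot element 4.
Pivot on row 1; the obj-row RHS becomes 0 − (-3)·(3/2) = 9/2.
Next entering variable (most negative obj-row entry -7/4): b.
Ratio test on column b — row 1: (3/2)/(3/4) = 2; row 2: entry -1/4 ≤ 0; row 3: 4/(3/2) = 8/3. Minimum is 2 at row 1 (c leaves); pivot element 3/4.
After the second pivot the obj-row RHS is 9/2 − (-7/4)·2 = 8.

8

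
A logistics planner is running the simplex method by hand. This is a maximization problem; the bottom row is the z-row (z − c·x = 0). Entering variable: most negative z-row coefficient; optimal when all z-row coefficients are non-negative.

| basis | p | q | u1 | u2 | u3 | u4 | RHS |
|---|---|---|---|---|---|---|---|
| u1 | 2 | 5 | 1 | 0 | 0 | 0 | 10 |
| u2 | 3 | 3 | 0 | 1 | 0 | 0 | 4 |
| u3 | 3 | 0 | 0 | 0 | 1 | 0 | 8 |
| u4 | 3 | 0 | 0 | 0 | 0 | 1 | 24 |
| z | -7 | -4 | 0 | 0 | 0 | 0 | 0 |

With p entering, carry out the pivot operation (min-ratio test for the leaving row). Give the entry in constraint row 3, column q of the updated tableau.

Ratio test on column p — row 1: 10/2 = 5; row 2: 4/3 = 4/3; row 3: 8/3 = 8/3; row 4: 24/3 = 8. Minimum is 4/3 at row 2 (u2 leaves); pivot element 3.
Divide row 2 by 3; eliminate column p from the other rows.
Row 3 update in column q: 0 − 3·1 = -3.

-3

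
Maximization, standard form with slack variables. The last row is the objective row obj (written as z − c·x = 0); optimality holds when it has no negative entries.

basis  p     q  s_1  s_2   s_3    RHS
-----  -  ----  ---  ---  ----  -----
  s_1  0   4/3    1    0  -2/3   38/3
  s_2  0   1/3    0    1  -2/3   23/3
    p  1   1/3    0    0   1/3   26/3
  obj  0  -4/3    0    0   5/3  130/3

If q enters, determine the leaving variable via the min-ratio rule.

s_1

Column q entries and ratios — s_1: (38/3)/(4/3) = 19/2; s_2: (23/3)/(1/3) = 23; p: (26/3)/(1/3) = 26.
Smallest ratio is 19/2 in the row of s_1, so s_1 leaves.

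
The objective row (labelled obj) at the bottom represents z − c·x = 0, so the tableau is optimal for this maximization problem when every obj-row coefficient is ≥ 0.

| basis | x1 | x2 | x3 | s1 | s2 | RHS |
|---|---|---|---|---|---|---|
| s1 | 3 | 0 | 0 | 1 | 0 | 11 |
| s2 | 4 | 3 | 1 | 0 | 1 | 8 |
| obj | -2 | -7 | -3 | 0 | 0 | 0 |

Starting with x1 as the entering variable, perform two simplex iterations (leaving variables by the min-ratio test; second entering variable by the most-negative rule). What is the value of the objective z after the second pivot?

Ratio test on column x1 — row 1: 11/3 = 11/3; row 2: 8/4 = 2. Minimum is 2 at row 2 (s2 leaves); pivot element 4.
Pivot on row 2; the obj-row RHS becomes 0 − (-2)·2 = 4.
Next entering variable (most negative obj-row entry -11/2): x2.
Ratio test on column x2 — row 1: entry -9/4 ≤ 0; row 2: 2/(3/4) = 8/3. Minimum is 8/3 at row 2 (x1 leaves); pivot element 3/4.
After the second pivot the obj-row RHS is 4 − (-11/2)·(8/3) = 56/3.

56/3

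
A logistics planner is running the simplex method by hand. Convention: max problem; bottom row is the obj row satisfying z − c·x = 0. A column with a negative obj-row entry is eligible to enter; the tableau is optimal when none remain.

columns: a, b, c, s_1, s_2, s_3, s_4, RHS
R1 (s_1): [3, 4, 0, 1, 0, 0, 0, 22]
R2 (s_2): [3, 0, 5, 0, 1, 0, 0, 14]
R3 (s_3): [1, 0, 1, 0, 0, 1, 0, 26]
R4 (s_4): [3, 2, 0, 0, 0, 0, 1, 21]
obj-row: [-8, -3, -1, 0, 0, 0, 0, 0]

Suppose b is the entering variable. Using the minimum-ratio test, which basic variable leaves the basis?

Column b entries and ratios — s_1: 22/4 = 11/2; s_2: 0 ≤ 0, skip; s_3: 0 ≤ 0, skip; s_4: 21/2 = 21/2.
Smallest ratio is 11/2 in the row of s_1, so s_1 leaves.

s_1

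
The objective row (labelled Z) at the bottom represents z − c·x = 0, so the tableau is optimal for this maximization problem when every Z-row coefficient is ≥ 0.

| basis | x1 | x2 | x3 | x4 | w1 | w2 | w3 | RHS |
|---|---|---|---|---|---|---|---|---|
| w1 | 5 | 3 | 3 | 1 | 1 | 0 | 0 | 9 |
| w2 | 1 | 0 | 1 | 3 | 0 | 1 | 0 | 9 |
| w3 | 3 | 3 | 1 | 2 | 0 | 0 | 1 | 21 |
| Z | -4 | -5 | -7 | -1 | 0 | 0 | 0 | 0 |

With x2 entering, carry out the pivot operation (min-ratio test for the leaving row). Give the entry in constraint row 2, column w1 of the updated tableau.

0

Ratio test on column x2 — row 1: 9/3 = 3; row 2: entry 0 ≤ 0; row 3: 21/3 = 7. Minimum is 3 at row 1 (w1 leaves); pivot element 3.
Divide row 1 by 3; eliminate column x2 from the other rows.
Row 2 update in column w1: 0 − 0·(1/3) = 0.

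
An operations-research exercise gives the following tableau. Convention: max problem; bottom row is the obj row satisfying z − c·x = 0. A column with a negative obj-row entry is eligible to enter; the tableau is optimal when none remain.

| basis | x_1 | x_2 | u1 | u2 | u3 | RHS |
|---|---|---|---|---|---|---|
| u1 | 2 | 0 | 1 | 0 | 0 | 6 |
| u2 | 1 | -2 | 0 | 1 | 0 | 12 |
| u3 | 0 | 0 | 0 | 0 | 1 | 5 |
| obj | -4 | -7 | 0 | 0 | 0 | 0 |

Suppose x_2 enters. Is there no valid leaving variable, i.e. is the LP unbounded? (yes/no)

yes

Every constraint-row entry in column x_2 is ≤ 0, so increasing x_2 is unbounded.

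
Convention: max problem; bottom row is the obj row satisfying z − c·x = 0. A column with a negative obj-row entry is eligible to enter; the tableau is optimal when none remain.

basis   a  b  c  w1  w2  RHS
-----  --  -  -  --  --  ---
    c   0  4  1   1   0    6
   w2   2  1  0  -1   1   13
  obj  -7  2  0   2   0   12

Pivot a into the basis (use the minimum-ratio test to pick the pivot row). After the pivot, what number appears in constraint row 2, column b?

1/2

Ratio test on column a — row 1: entry 0 ≤ 0; row 2: 13/2 = 13/2. Minimum is 13/2 at row 2 (w2 leaves); pivot element 2.
Divide row 2 by 2; eliminate column a from the other rows.
In the new row 2, the b entry is the old entry divided by the pivot: 1/2 = 1/2.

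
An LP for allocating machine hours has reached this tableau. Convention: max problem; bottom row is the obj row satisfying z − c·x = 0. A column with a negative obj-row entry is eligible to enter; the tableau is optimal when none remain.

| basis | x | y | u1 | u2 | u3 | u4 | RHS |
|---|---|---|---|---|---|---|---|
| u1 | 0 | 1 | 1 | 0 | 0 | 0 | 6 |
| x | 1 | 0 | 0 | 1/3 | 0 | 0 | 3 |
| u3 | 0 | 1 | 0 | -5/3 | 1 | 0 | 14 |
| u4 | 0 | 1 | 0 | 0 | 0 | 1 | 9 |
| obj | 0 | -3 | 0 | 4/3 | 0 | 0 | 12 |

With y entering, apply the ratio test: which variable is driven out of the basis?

Column y entries and ratios — u1: 6/1 = 6; x: 0 ≤ 0, skip; u3: 14/1 = 14; u4: 9/1 = 9.
Smallest ratio is 6 in the row of u1, so u1 leaves.

u1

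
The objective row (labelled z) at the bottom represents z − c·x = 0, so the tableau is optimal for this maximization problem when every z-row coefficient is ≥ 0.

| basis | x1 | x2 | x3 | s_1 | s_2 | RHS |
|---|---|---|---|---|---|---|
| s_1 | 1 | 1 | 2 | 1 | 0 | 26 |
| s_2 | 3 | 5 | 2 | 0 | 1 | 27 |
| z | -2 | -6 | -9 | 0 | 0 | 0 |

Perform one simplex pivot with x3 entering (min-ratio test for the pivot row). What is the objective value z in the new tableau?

Ratio test on column x3 — row 1: 26/2 = 13; row 2: 27/2 = 27/2. Minimum is 13 at row 1 (s_1 leaves); pivot element 2.
Pivot on row 1; the z-row RHS becomes 0 − (-9)·13 = 117.

117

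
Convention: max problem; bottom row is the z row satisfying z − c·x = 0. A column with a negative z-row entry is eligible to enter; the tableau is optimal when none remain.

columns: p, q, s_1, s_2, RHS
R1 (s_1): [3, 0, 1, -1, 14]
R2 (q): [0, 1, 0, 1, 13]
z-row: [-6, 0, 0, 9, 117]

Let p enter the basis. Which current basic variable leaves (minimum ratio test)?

Column p entries and ratios — s_1: 14/3 = 14/3; q: 0 ≤ 0, skip.
Smallest ratio is 14/3 in the row of s_1, so s_1 leaves.

s_1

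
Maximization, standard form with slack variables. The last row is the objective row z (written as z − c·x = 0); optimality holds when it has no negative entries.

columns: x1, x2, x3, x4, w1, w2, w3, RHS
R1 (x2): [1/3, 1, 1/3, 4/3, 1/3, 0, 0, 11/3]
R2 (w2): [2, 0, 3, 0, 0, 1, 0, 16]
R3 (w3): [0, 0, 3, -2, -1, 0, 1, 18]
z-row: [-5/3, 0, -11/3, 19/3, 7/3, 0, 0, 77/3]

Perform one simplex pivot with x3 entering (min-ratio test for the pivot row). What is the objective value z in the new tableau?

407/9

Ratio test on column x3 — row 1: (11/3)/(1/3) = 11; row 2: 16/3 = 16/3; row 3: 18/3 = 6. Minimum is 16/3 at row 2 (w2 leaves); pivot element 3.
Pivot on row 2; the z-row RHS becomes 77/3 − (-11/3)·(16/3) = 407/9.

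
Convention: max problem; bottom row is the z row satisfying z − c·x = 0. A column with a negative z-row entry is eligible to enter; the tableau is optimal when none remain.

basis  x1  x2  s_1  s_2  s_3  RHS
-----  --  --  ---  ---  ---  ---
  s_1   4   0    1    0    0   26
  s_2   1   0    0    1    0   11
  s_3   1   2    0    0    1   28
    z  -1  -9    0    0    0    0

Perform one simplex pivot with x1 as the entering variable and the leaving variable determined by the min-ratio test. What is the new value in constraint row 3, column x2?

Ratio test on column x1 — row 1: 26/4 = 13/2; row 2: 11/1 = 11; row 3: 28/1 = 28. Minimum is 13/2 at row 1 (s_1 leaves); pivot element 4.
Divide row 1 by 4; eliminate column x1 from the other rows.
Row 3 update in column x2: 2 − 1·0 = 2.

2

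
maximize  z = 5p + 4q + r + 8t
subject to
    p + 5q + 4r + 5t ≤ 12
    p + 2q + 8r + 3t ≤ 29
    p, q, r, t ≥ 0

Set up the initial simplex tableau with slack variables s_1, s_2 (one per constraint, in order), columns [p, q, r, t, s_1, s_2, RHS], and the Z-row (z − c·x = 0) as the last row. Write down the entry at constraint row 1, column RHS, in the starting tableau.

12

The RHS of constraint 1 is b_1 = 12.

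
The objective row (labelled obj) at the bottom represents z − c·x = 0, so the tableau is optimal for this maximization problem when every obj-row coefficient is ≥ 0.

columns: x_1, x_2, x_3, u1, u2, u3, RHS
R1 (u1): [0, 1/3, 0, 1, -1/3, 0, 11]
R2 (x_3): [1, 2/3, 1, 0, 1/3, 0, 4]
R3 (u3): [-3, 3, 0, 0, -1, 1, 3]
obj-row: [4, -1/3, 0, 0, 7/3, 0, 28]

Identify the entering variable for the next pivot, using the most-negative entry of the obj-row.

Negative obj-row entries: x_2: -1/3.
The most negative is -1/3 in column x_2, so x_2 enters.

x_2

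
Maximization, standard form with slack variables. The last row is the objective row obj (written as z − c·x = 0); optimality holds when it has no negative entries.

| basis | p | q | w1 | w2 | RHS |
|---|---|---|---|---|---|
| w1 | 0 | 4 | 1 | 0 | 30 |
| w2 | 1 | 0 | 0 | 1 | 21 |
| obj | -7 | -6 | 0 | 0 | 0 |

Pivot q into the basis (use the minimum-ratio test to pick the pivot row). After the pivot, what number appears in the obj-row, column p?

-7

Ratio test on column q — row 1: 30/4 = 15/2; row 2: entry 0 ≤ 0. Minimum is 15/2 at row 1 (w1 leaves); pivot element 4.
Divide row 1 by 4; eliminate column q from the other rows.
obj-row update in column p: -7 − (-6)·0 = -7.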